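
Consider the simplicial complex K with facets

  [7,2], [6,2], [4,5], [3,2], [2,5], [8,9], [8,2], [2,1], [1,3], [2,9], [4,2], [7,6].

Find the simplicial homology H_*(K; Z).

H_0 ≅ Z,  H_1 ≅ Z^4.

We work with the vertex ordering 1 < 2 < 3 < 4 < 5 < 6 < 7 < 8 < 9. The simplices of K, each written with vertices in increasing order, are:

  0-simplices (9): [1], [2], [3], [4], [5], [6], [7], [8], [9]
  1-simplices (12): [1,2], [1,3], [2,3], [2,4], [2,5], [2,6], [2,7], [2,8], [2,9], [4,5], [6,7], [8,9]

so the chain groups are C_0 ≅ Z^9, C_1 ≅ Z^12.

∂_1: C_1 → C_0 is given by ∂[p,q] = [q] − [p].
The resulting 9×12 matrix has rank 8, and its Smith normal form has invariant factors (1,1,1,1,1,1,1,1).

Reading off H_k = ker ∂_k / im ∂_{k+1}:

  H_0: rank C_0 − rank ∂_1 = 9 − 8 = 1, and the invariant factors of ∂_1 are all 1, so H_0 = Z.
  H_1: rank ker ∂_1 − rank ∂_2 = (12 − 8) − 0 = 4, and there is no ∂_2, so H_1 = Z^4.

As a check, the Euler characteristic is 9 − 12 = -3, which agrees with 1 − 4 = -3.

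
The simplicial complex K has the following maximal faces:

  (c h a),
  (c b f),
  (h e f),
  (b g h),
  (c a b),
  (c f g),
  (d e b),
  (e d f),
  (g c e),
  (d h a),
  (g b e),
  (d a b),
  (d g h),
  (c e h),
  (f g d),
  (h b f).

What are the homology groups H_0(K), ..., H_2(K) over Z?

H_0 ≅ Z,  H_1 ≅ Z^2,  H_2 ≅ Z.

Order the vertices as a < b < c < d < e < f < g < h. Listing each simplex with vertices in this order, K has dimension 2 with simplices:

  0-simplices (8): a, b, c, d, e, f, g, h
  1-simplices (24): ab, ac, ad, ah, bc, bd, be, bf, bg, bh, ce, cf, cg, ch, de, df, dg, dh, ef, eg, eh, fg, fh, gh
  2-simplices (16): abc, abd, ach, adh, bcf, bde, beg, bfh, bgh, ceg, ceh, cfg, def, dfg, dgh, efh

so the chain groups are C_0 ≅ Z^8, C_1 ≅ Z^24, C_2 ≅ Z^16.

The boundary map ∂_1: C_1 → C_0 maps an edge to its endpoints' difference, ∂[p,q] = q − p. For instance
  ∂bd = d − b.
As a 8×24 matrix over Z this has rank 7, with invariant factors (1,1,1,1,1,1,1).

Boundary ∂_2: C_2 → C_1 sends each 2-simplex [p,q,r] to [q,r] − [p,r] + [p,q]. For instance
  ∂efh = fh − eh + ef,
  ∂abd = bd − ad + ab.
As a 24×16 matrix over Z this has rank 15, with invariant factors (1,1,1,1,1,1,1,1,1,1,1,1,1,1,1).

Now H_k = ker ∂_k / im ∂_{k+1}, so:

  H_0: rank C_0 − rank ∂_1 = 8 − 7 = 1, and the invariant factors of ∂_1 are all 1, so H_0 ≅ Z.
  H_1: rank ker ∂_1 − rank ∂_2 = (24 − 7) − 15 = 2, and the invariant factors of ∂_2 are all 1, so H_1 ≅ Z^2.
  H_2: rank ker ∂_2 − rank ∂_3 = (16 − 15) − 0 = 1, and there is no ∂_3, so H_2 ≅ Z.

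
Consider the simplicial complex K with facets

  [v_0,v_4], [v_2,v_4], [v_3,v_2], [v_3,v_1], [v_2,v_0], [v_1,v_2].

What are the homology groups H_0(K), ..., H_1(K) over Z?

H_0 = Z,  H_1 = Z^2.

Take the total order v_0 < v_1 < v_2 < v_3 < v_4 on the vertex set. Then K (dimension 1) consists of the simplices:

  0-simplices (5): [v_0], [v_1], [v_2], [v_3], [v_4]
  1-simplices (6): [v_0,v_2], [v_0,v_4], [v_1,v_2], [v_1,v_3], [v_2,v_3], [v_2,v_4]

giving chain groups C_0 ≅ Z^5, C_1 ≅ Z^6.

The boundary map ∂_1: C_1 → C_0 is given by ∂[p,q] = [q] − [p]. For instance
  ∂[v_2,v_3] = [v_3] − [v_2].
The 5×6 boundary matrix has rank 4 and Smith normal form diag(1,1,1,1).

Computing H_k = (kernel of ∂_k) / (image of ∂_{k+1}):

  H_0: rank C_0 − rank ∂_1 = 5 − 4 = 1, and the invariant factors of ∂_1 are all 1, so H_0 ≅ Z.
  H_1: rank ker ∂_1 − rank ∂_2 = (6 − 4) − 0 = 2, and there is no ∂_2, so H_1 ≅ Z^2.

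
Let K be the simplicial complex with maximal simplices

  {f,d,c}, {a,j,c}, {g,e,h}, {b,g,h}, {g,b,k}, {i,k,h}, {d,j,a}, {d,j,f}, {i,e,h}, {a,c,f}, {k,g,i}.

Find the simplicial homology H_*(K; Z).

H_0 = Z^2,  H_1 = Z^2,  H_2 = 0.

Order the vertices as a < b < c < d < e < f < g < h < i < j < k. Listing each simplex with vertices in this order, K has dimension 2 with simplices:

  0-simplices (11): a, b, c, d, e, f, g, h, i, j, k
  1-simplices (22): ac, ad, af, aj, bg, bh, bk, cd, cf, cj, df, dj, eg, eh, ei, fj, gh, gi, gk, hi, hk, ik
  2-simplices (11): acf, acj, adj, bgh, bgk, cdf, dfj, egh, ehi, gik, hik

Hence C_0 ≅ Z^11, C_1 ≅ Z^22, C_2 ≅ Z^11.

Boundary ∂_1: C_1 → C_0 sends each edge [p,q] (with p < q) to q − p.
The 11×22 boundary matrix has rank 9 and Smith normal form diag(1,1,1,1,1,1,1,1,1).

Boundary ∂_2: C_2 → C_1 sends each 2-simplex [p,q,r] to [q,r] − [p,r] + [p,q]. For instance
  ∂cdf = df − cf + cd,
  ∂acj = cj − aj + ac.
As a 22×11 matrix over Z this has rank 11, with invariant factors (1,1,1,1,1,1,1,1,1,1,1).

Reading off H_k = ker ∂_k / im ∂_{k+1}:

  H_0: rank C_0 − rank ∂_1 = 11 − 9 = 2, and the invariant factors of ∂_1 are all 1, so H_0 ≅ Z^2.
  H_1: rank ker ∂_1 − rank ∂_2 = (22 − 9) − 11 = 2, and the invariant factors of ∂_2 are all 1, so H_1 ≅ Z^2.
  H_2: rank ker ∂_2 − rank ∂_3 = (11 − 11) − 0 = 0, and there is no ∂_3, so H_2 ≅ 0.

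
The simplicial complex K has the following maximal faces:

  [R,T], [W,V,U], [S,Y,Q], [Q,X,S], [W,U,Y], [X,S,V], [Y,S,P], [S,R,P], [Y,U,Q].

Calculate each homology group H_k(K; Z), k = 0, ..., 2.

Take the total order P < Q < R < S < T < U < V < W < X < Y on the vertex set. Then K (dimension 2) consists of the simplices:

  0-simplices (10): P, Q, R, S, T, U, V, W, X, Y
  1-simplices (18): PR, PS, PY, QS, QU, QX, QY, RS, RT, SV, SX, SY, UV, UW, UY, VW, VX, WY
  2-simplices (8): PRS, PSY, QSX, QSY, QUY, SVX, UVW, UWY

giving chain groups C_0 ≅ Z^10, C_1 ≅ Z^18, C_2 ≅ Z^8.

Boundary ∂_1: C_1 → C_0 maps an edge to its endpoints' difference, ∂[p,q] = q − p.
This gives a 10×18 integer matrix of rank 9; reducing to Smith normal form yields diagonal entries (1,1,1,1,1,1,1,1,1).

∂_2: C_2 → C_1 sends each 2-simplex [p,q,r] to [q,r] − [p,r] + [p,q]. For instance
  ∂SVX = VX − SX + SV,
  ∂UWY = WY − UY + UW.
As a 18×8 matrix over Z this has rank 8, with invariant factors (1,1,1,1,1,1,1,1).

Computing H_k = (kernel of ∂_k) / (image of ∂_{k+1}):

  H_0: rank C_0 − rank ∂_1 = 10 − 9 = 1, and the invariant factors of ∂_1 are all 1, so H_0 ≅ Z.
  H_1: rank ker ∂_1 − rank ∂_2 = (18 − 9) − 8 = 1, and the invariant factors of ∂_2 are all 1, so H_1 ≅ Z.
  H_2: rank ker ∂_2 − rank ∂_3 = (8 − 8) − 0 = 0, and there is no ∂_3, so H_2 ≅ 0.

As a check, the Euler characteristic is 10 − 18 + 8 = 0, which agrees with 1 − 1 + 0 = 0.

H_0 ≅ Z,  H_1 ≅ Z,  H_2 = 0.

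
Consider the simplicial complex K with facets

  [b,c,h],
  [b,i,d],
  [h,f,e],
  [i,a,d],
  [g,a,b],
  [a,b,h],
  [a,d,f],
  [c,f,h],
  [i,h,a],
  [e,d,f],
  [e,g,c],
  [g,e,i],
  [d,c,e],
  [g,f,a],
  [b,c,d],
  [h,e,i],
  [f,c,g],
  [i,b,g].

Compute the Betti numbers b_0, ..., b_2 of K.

Fix the vertex order a < b < c < d < e < f < g < h < i and write every simplex with vertices in increasing order. Then dim K = 2 and the simplices of K are:

  0-simplices (9): a, b, c, d, e, f, g, h, i
  1-simplices (27): ab, ad, af, ag, ah, ai, bc, bd, bg, bh, bi, cd, ce, cf, cg, ch, de, df, di, ef, eg, eh, ei, fg, fh, gi, hi
  2-simplices (18): abg, abh, adf, adi, afg, ahi, bcd, bch, bdi, bgi, cde, ceg, cfg, cfh, def, efh, egi, ehi

so the chain groups are C_0 ≅ Z^9, C_1 ≅ Z^27, C_2 ≅ Z^18.

∂_1: C_1 → C_0 is given by ∂[p,q] = [q] − [p]. For instance
  ∂de = e − d.
This gives a 9×27 integer matrix of rank 8; reducing to Smith normal form yields diagonal entries (1,1,1,1,1,1,1,1).

Boundary ∂_2: C_2 → C_1 maps a triangle to the signed sum of its edges. For instance
  ∂abh = bh − ah + ab,
  ∂adi = di − ai + ad.
The resulting 27×18 matrix has rank 18, and its Smith normal form has invariant factors (1,1,1,1,1,1,1,1,1,1,1,1,1,1,1,1,1,2).

Reading off H_k = ker ∂_k / im ∂_{k+1}:

  H_0: rank C_0 − rank ∂_1 = 9 − 8 = 1, and the invariant factors of ∂_1 are all 1, so H_0 ≅ Z.
  H_1: rank ker ∂_1 − rank ∂_2 = (27 − 8) − 18 = 1, and ∂_2 has invariant factor 2 > 1, so H_1 ≅ Z ⊕ Z/2Z.
  H_2: rank ker ∂_2 − rank ∂_3 = (18 − 18) − 0 = 0, and there is no ∂_3, so H_2 ≅ 0.

(K is a triangulation of the Klein bottle.)

Hence the Betti numbers are b_0 = 1, b_1 = 1, b_2 = 0.

b_0 = 1, b_1 = 1, b_2 = 0.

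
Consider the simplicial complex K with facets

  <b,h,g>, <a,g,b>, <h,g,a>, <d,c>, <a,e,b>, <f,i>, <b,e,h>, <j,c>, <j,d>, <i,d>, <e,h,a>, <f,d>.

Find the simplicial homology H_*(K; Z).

K has 10 vertices, 15 edges, 6 triangles.
rank ∂_0 = 0, rank ∂_1 = 8 ⇒ b_0 = 10 − 0 − 8 = 2; all invariant factors of ∂_1 are 1 so no torsion. So H_0 = Z^2.
rank ∂_1 = 8, rank ∂_2 = 5 ⇒ b_1 = 15 − 8 − 5 = 2; all invariant factors of ∂_2 are 1 so no torsion. So H_1 = Z^2.
rank ∂_2 = 5, rank ∂_3 = 0 ⇒ b_2 = 6 − 5 − 0 = 1. So H_2 = Z.

H_0 ≅ Z^2,  H_1 ≅ Z^2,  H_2 ≅ Z.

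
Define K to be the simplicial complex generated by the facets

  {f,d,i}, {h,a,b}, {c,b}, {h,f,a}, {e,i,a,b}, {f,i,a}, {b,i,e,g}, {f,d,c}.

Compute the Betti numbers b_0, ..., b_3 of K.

K has 9 vertices, 19 edges, 12 triangles, 2 3-simplices.
rank ∂_0 = 0, rank ∂_1 = 8 ⇒ b_0 = 9 − 0 − 8 = 1; all invariant factors of ∂_1 are 1 so no torsion. So H_0 ≅ Z.
rank ∂_1 = 8, rank ∂_2 = 10 ⇒ b_1 = 19 − 8 − 10 = 1; all invariant factors of ∂_2 are 1 so no torsion. So H_1 ≅ Z.
rank ∂_2 = 10, rank ∂_3 = 2 ⇒ b_2 = 12 − 10 − 2 = 0; all invariant factors of ∂_3 are 1 so no torsion. So H_2 ≅ 0.
rank ∂_3 = 2, rank ∂_4 = 0 ⇒ b_3 = 2 − 2 − 0 = 0. So H_3 ≅ 0.

b_0 = 1, b_1 = 1, b_2 = 0, b_3 = 0.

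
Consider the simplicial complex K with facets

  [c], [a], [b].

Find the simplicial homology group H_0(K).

H_0 ≅ Z^3.

Fix the vertex order a < b < c and write every simplex with vertices in increasing order. Then dim K = 0 and the simplices of K are:

  0-simplices (3): a, b, c

Hence C_0 ≅ Z^3.

Computing H_k = (kernel of ∂_k) / (image of ∂_{k+1}):

  H_0: rank C_0 − rank ∂_1 = 3 − 0 = 3, and there is no ∂_1, so H_0 = Z^3.

(K is a triangulation of a set of 3 points.)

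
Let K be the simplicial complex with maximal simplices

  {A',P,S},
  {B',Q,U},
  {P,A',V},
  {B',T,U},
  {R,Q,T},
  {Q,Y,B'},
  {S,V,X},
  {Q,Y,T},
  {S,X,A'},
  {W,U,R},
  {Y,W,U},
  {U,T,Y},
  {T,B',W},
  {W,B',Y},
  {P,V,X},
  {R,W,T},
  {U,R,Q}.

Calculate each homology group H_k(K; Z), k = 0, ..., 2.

Order the vertices as P < Q < R < S < T < U < V < W < X < Y < A' < B'. Listing each simplex with vertices in this order, K has dimension 2 with simplices:

  0-simplices (12): [P], [Q], [R], [S], [T], [U], [V], [W], [X], [Y], [A'], [B']
  1-simplices (28): (28 of them)
  2-simplices (17): [P,S,A'], [P,V,X], [P,V,A'], [Q,R,T], [Q,R,U], [Q,T,Y], [Q,U,B'], [Q,Y,B'], [R,T,W], [R,U,W], [S,V,X], [S,X,A'], [T,U,Y], [T,U,B'], [T,W,B'], [U,W,Y], [W,Y,B']

so the chain groups are C_0 ≅ Z^12, C_1 ≅ Z^28, C_2 ≅ Z^17.

The boundary map ∂_1: C_1 → C_0 maps an edge to its endpoints' difference, ∂[p,q] = q − p.
As a 12×28 matrix over Z this has rank 10, with invariant factors (1,1,1,1,1,1,1,1,1,1).

∂_2: C_2 → C_1 maps a triangle to the signed sum of its edges. For instance
  ∂[T,U,B'] = [U,B'] − [T,B'] + [T,U],
  ∂[T,W,B'] = [W,B'] − [T,B'] + [T,W].
The resulting 28×17 matrix has rank 17, and its Smith normal form has invariant factors (1,1,1,1,1,1,1,1,1,1,1,1,1,1,1,1,2).

Reading off H_k = ker ∂_k / im ∂_{k+1}:

  H_0: rank C_0 − rank ∂_1 = 12 − 10 = 2, and the invariant factors of ∂_1 are all 1, so H_0 ≅ Z^2.
  H_1: rank ker ∂_1 − rank ∂_2 = (28 − 10) − 17 = 1, and ∂_2 has invariant factor 2 > 1, so H_1 ≅ Z ⊕ Z_2.
  H_2: rank ker ∂_2 − rank ∂_3 = (17 − 17) − 0 = 0, and there is no ∂_3, so H_2 ≅ 0.

As a check, the Euler characteristic is 12 − 28 + 17 = 1, which agrees with 2 − 1 + 0 = 1.
(K is a triangulation of the disjoint union of the Möbius band and the real projective plane RP^2.)

H_0 ≅ Z^2,  H_1 ≅ Z ⊕ Z_2,  H_2 = 0.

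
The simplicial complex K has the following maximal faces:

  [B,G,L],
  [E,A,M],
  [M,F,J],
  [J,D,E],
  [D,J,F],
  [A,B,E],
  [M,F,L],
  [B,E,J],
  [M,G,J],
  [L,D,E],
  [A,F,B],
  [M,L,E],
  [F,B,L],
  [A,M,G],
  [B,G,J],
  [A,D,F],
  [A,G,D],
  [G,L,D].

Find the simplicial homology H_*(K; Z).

Fix the vertex order A < B < D < E < F < G < J < L < M and write every simplex with vertices in increasing order. Then dim K = 2 and the simplices of K are:

  0-simplices (9): A, B, D, E, F, G, J, L, M
  1-simplices (27): AB, AD, AE, AF, AG, AM, BE, BF, BG, BJ, BL, DE, DF, DG, DJ, DL, EJ, EL, EM, FJ, FL, FM, GJ, GL, GM, JM, LM
  2-simplices (18): ABE, ABF, ADF, ADG, AEM, AGM, BEJ, BFL, BGJ, BGL, DEJ, DEL, DFJ, DGL, ELM, FJM, FLM, GJM

so the chain groups are C_0 ≅ Z^9, C_1 ≅ Z^27, C_2 ≅ Z^18.

The boundary map ∂_1: C_1 → C_0 is given by ∂[p,q] = [q] − [p]. For instance
  ∂BE = E − B.
As a 9×27 matrix over Z this has rank 8, with invariant factors (1,1,1,1,1,1,1,1).

The boundary map ∂_2: C_2 → C_1 sends each 2-simplex [p,q,r] to [q,r] − [p,r] + [p,q]. For instance
  ∂ADF = DF − AF + AD,
  ∂ELM = LM − EM + EL.
The resulting 27×18 matrix has rank 17, and its Smith normal form has invariant factors (1,1,1,1,1,1,1,1,1,1,1,1,1,1,1,1,1).

Computing H_k = (kernel of ∂_k) / (image of ∂_{k+1}):

  H_0: rank C_0 − rank ∂_1 = 9 − 8 = 1, and the invariant factors of ∂_1 are all 1, so H_0 ≅ Z.
  H_1: rank ker ∂_1 − rank ∂_2 = (27 − 8) − 17 = 2, and the invariant factors of ∂_2 are all 1, so H_1 ≅ Z^2.
  H_2: rank ker ∂_2 − rank ∂_3 = (18 − 17) − 0 = 1, and there is no ∂_3, so H_2 ≅ Z.

H_0 ≅ Z,  H_1 ≅ Z^2,  H_2 ≅ Z.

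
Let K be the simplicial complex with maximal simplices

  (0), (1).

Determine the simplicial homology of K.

We work with the vertex ordering 0 < 1. The simplices of K, each written with vertices in increasing order, are:

  0-simplices (2): [0], [1]

Hence C_0 ≅ Z^2.

From H_k ≅ ker(∂_k) / im(∂_{k+1}) we obtain:

  H_0: rank C_0 − rank ∂_1 = 2 − 0 = 2, and there is no ∂_1, so H_0 ≅ Z^2.

H_0 = Z^2.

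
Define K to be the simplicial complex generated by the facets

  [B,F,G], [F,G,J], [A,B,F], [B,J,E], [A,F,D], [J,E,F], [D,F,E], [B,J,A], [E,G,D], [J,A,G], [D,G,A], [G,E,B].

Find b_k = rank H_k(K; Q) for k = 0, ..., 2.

b_0 = 1, b_1 = 0, b_2 = 0.

Fix the vertex order A < B < D < E < F < G < J and write every simplex with vertices in increasing order. Then dim K = 2 and the simplices of K are:

  0-simplices (7): A, B, D, E, F, G, J
  1-simplices (18): AB, AD, AF, AG, AJ, BE, BF, BG, BJ, DE, DF, DG, EF, EG, EJ, FG, FJ, GJ
  2-simplices (12): ABF, ABJ, ADF, ADG, AGJ, BEG, BEJ, BFG, DEF, DEG, EFJ, FGJ

so the chain groups are C_0 ≅ Z^7, C_1 ≅ Z^18, C_2 ≅ Z^12.

∂_1: C_1 → C_0 sends each edge [p,q] (with p < q) to q − p.
As a 7×18 matrix over Z this has rank 6, with invariant factors (1,1,1,1,1,1).

The boundary map ∂_2: C_2 → C_1 acts by ∂[p,q,r] = [q,r] − [p,r] + [p,q]. For instance
  ∂EFJ = FJ − EJ + EF,
  ∂DEF = EF − DF + DE.
The resulting 18×12 matrix has rank 12, and its Smith normal form has invariant factors (1,1,1,1,1,1,1,1,1,1,1,2).

Reading off H_k = ker ∂_k / im ∂_{k+1}:

  H_0: rank C_0 − rank ∂_1 = 7 − 6 = 1, and the invariant factors of ∂_1 are all 1, so H_0 ≅ Z.
  H_1: rank ker ∂_1 − rank ∂_2 = (18 − 6) − 12 = 0, and ∂_2 has invariant factor 2 > 1, so H_1 ≅ Z/2.
  H_2: rank ker ∂_2 − rank ∂_3 = (12 − 12) − 0 = 0, and there is no ∂_3, so H_2 ≅ 0.

Hence the Betti numbers are b_0 = 1, b_1 = 0, b_2 = 0.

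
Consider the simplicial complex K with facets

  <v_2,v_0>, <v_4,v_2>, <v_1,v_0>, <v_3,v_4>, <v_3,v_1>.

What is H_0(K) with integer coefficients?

We work with the vertex ordering v_0 < v_1 < v_2 < v_3 < v_4. The simplices of K, each written with vertices in increasing order, are:

  0-simplices (5): [v_0], [v_1], [v_2], [v_3], [v_4]
  1-simplices (5): [v_0,v_1], [v_0,v_2], [v_1,v_3], [v_2,v_4], [v_3,v_4]

so the chain groups are C_0 ≅ Z^5, C_1 ≅ Z^5.

∂_1: C_1 → C_0 is given by ∂[p,q] = [q] − [p]. For instance
  ∂[v_2,v_4] = [v_4] − [v_2].
The 5×5 boundary matrix has rank 4 and Smith normal form diag(1,1,1,1).

Computing H_k = (kernel of ∂_k) / (image of ∂_{k+1}):

  H_0: rank C_0 − rank ∂_1 = 5 − 4 = 1, and the invariant factors of ∂_1 are all 1, so H_0 = Z.

(K is a triangulation of the circle S^1.)

H_0 = Z.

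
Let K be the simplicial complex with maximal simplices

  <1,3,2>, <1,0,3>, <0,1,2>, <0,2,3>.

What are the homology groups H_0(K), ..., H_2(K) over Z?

We work with the vertex ordering 0 < 1 < 2 < 3. The simplices of K, each written with vertices in increasing order, are:

  0-simplices (4): [0], [1], [2], [3]
  1-simplices (6): [0,1], [0,2], [0,3], [1,2], [1,3], [2,3]
  2-simplices (4): [0,1,2], [0,1,3], [0,2,3], [1,2,3]

Hence C_0 ≅ Z^4, C_1 ≅ Z^6, C_2 ≅ Z^4.

The boundary map ∂_1: C_1 → C_0 is given by ∂[p,q] = [q] − [p]. For instance
  ∂[2,3] = [3] − [2].
The 4×6 boundary matrix has rank 3 and Smith normal form diag(1,1,1).

∂_2: C_2 → C_1 maps a triangle to the signed sum of its edges. For instance
  ∂[1,2,3] = [2,3] − [1,3] + [1,2],
  ∂[0,1,3] = [1,3] − [0,3] + [0,1].
This gives a 6×4 integer matrix of rank 3; reducing to Smith normal form yields diagonal entries (1,1,1).

Computing H_k = (kernel of ∂_k) / (image of ∂_{k+1}):

  H_0: rank C_0 − rank ∂_1 = 4 − 3 = 1, and the invariant factors of ∂_1 are all 1, so H_0 = Z.
  H_1: rank ker ∂_1 − rank ∂_2 = (6 − 3) − 3 = 0, and the invariant factors of ∂_2 are all 1, so H_1 = 0.
  H_2: rank ker ∂_2 − rank ∂_3 = (4 − 3) − 0 = 1, and there is no ∂_3, so H_2 = Z.

As a check, the Euler characteristic is 4 − 6 + 4 = 2, which agrees with 1 − 0 + 1 = 2.

H_0 ≅ Z,  H_1 = 0,  H_2 ≅ Z.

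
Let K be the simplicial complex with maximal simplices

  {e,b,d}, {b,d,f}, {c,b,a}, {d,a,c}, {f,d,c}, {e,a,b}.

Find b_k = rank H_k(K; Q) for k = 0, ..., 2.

b_0 = 1, b_1 = 1, b_2 = 0.

Order the vertices as a < b < c < d < e < f. Listing each simplex with vertices in this order, K has dimension 2 with simplices:

  0-simplices (6): a, b, c, d, e, f
  1-simplices (12): ab, ac, ad, ae, bc, bd, be, bf, cd, cf, de, df
  2-simplices (6): abc, abe, acd, bde, bdf, cdf

Hence C_0 ≅ Z^6, C_1 ≅ Z^12, C_2 ≅ Z^6.

∂_1: C_1 → C_0 sends each edge [p,q] (with p < q) to q − p.
This gives a 6×12 integer matrix of rank 5; reducing to Smith normal form yields diagonal entries (1,1,1,1,1).

The boundary map ∂_2: C_2 → C_1 maps a triangle to the signed sum of its edges. For instance
  ∂cdf = df − cf + cd,
  ∂bde = de − be + bd.
This gives a 12×6 integer matrix of rank 6; reducing to Smith normal form yields diagonal entries (1,1,1,1,1,1).

Reading off H_k = ker ∂_k / im ∂_{k+1}:

  H_0: rank C_0 − rank ∂_1 = 6 − 5 = 1, and the invariant factors of ∂_1 are all 1, so H_0 ≅ Z.
  H_1: rank ker ∂_1 − rank ∂_2 = (12 − 5) − 6 = 1, and the invariant factors of ∂_2 are all 1, so H_1 ≅ Z.
  H_2: rank ker ∂_2 − rank ∂_3 = (6 − 6) − 0 = 0, and there is no ∂_3, so H_2 ≅ 0.

Hence the Betti numbers are b_0 = 1, b_1 = 1, b_2 = 0.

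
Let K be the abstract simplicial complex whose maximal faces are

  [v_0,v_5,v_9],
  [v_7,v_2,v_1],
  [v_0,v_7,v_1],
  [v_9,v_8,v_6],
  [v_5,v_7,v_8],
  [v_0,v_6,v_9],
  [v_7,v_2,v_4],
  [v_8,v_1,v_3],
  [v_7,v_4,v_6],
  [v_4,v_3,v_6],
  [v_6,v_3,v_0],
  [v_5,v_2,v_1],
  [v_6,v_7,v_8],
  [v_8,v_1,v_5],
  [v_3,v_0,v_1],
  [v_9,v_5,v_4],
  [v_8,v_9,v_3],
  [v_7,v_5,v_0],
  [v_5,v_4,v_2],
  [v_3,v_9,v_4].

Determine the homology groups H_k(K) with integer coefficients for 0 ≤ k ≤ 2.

H_0 = Z,  H_1 = Z ⊕ Z/2,  H_2 = 0.

Order the vertices as v_0 < v_1 < v_2 < v_3 < v_4 < v_5 < v_6 < v_7 < v_8 < v_9. Listing each simplex with vertices in this order, K has dimension 2 with simplices:

  0-simplices (10): [v_0], [v_1], [v_2], [v_3], [v_4], [v_5], [v_6], [v_7], [v_8], [v_9]
  1-simplices (30): (30 of them)
  2-simplices (20): (20 of them)

Hence C_0 ≅ Z^10, C_1 ≅ Z^30, C_2 ≅ Z^20.

The boundary map ∂_1: C_1 → C_0 maps an edge to its endpoints' difference, ∂[p,q] = q − p. For instance
  ∂[v_4,v_5] = [v_5] − [v_4].
The resulting 10×30 matrix has rank 9, and its Smith normal form has invariant factors (1,1,1,1,1,1,1,1,1).

The boundary map ∂_2: C_2 → C_1 sends each 2-simplex [p,q,r] to [q,r] − [p,r] + [p,q]. For instance
  ∂[v_4,v_6,v_7] = [v_6,v_7] − [v_4,v_7] + [v_4,v_6],
  ∂[v_2,v_4,v_5] = [v_4,v_5] − [v_2,v_5] + [v_2,v_4].
The 30×20 boundary matrix has rank 20 and Smith normal form diag(1,1,1,1,1,1,1,1,1,1,1,1,1,1,1,1,1,1,1,2).

From H_k ≅ ker(∂_k) / im(∂_{k+1}) we obtain:

  H_0: rank C_0 − rank ∂_1 = 10 − 9 = 1, and the invariant factors of ∂_1 are all 1, so H_0 ≅ Z.
  H_1: rank ker ∂_1 − rank ∂_2 = (30 − 9) − 20 = 1, and ∂_2 has invariant factor 2 > 1, so H_1 ≅ Z ⊕ Z/2.
  H_2: rank ker ∂_2 − rank ∂_3 = (20 − 20) − 0 = 0, and there is no ∂_3, so H_2 ≅ 0.

As a check, the Euler characteristic is 10 − 30 + 20 = 0, which agrees with 1 − 1 + 0 = 0.
(K is a triangulation of the Klein bottle.)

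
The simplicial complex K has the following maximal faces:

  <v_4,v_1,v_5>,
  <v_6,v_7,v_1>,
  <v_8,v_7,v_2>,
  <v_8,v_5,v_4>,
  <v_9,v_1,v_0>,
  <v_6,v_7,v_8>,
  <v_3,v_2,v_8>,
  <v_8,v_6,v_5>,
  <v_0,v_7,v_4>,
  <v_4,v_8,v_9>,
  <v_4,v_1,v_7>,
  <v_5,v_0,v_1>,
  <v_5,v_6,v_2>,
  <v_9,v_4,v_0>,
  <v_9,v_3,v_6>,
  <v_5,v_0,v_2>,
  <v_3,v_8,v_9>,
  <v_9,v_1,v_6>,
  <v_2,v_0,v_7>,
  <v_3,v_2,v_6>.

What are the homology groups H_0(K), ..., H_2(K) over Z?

H_0 ≅ Z,  H_1 ≅ Z ⊕ Z/2,  H_2 = 0.

Take the total order v_0 < v_1 < v_2 < v_3 < v_4 < v_5 < v_6 < v_7 < v_8 < v_9 on the vertex set. Then K (dimension 2) consists of the simplices:

  0-simplices (10): [v_0], [v_1], [v_2], [v_3], [v_4], [v_5], [v_6], [v_7], [v_8], [v_9]
  1-simplices (30): (30 of them)
  2-simplices (20): (20 of them)

giving chain groups C_0 ≅ Z^10, C_1 ≅ Z^30, C_2 ≅ Z^20.

Boundary ∂_1: C_1 → C_0 is given by ∂[p,q] = [q] − [p]. For instance
  ∂[v_3,v_8] = [v_8] − [v_3].
The 10×30 boundary matrix has rank 9 and Smith normal form diag(1,1,1,1,1,1,1,1,1).

The boundary map ∂_2: C_2 → C_1 sends each 2-simplex [p,q,r] to [q,r] − [p,r] + [p,q]. For instance
  ∂[v_0,v_2,v_5] = [v_2,v_5] − [v_0,v_5] + [v_0,v_2],
  ∂[v_2,v_3,v_6] = [v_3,v_6] − [v_2,v_6] + [v_2,v_3].
The 30×20 boundary matrix has rank 20 and Smith normal form diag(1,1,1,1,1,1,1,1,1,1,1,1,1,1,1,1,1,1,1,2).

Reading off H_k = ker ∂_k / im ∂_{k+1}:

  H_0: rank C_0 − rank ∂_1 = 10 − 9 = 1, and the invariant factors of ∂_1 are all 1, so H_0 = Z.
  H_1: rank ker ∂_1 − rank ∂_2 = (30 − 9) − 20 = 1, and ∂_2 has invariant factor 2 > 1, so H_1 = Z ⊕ Z/2.
  H_2: rank ker ∂_2 − rank ∂_3 = (20 − 20) − 0 = 0, and there is no ∂_3, so H_2 = 0.

As a check, the Euler characteristic is 10 − 30 + 20 = 0, which agrees with 1 − 1 + 0 = 0.
(K is a triangulation of the Klein bottle.)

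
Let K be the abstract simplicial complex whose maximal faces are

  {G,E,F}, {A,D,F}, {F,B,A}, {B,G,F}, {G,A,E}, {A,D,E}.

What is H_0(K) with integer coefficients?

H_0 ≅ Z.

Fix the vertex order A < B < D < E < F < G and write every simplex with vertices in increasing order. Then dim K = 2 and the simplices of K are:

  0-simplices (6): A, B, D, E, F, G
  1-simplices (12): AB, AD, AE, AF, AG, BF, BG, DE, DF, EF, EG, FG
  2-simplices (6): ABF, ADE, ADF, AEG, BFG, EFG

so the chain groups are C_0 ≅ Z^6, C_1 ≅ Z^12, C_2 ≅ Z^6.

∂_1: C_1 → C_0 is given by ∂[p,q] = [q] − [p]. For instance
  ∂AD = D − A.
The resulting 6×12 matrix has rank 5, and its Smith normal form has invariant factors (1,1,1,1,1).

Boundary ∂_2: C_2 → C_1 acts by ∂[p,q,r] = [q,r] − [p,r] + [p,q]. For instance
  ∂EFG = FG − EG + EF,
  ∂ABF = BF − AF + AB.
The resulting 12×6 matrix has rank 6, and its Smith normal form has invariant factors (1,1,1,1,1,1).

Computing H_k = (kernel of ∂_k) / (image of ∂_{k+1}):

  H_0: rank C_0 − rank ∂_1 = 6 − 5 = 1, and the invariant factors of ∂_1 are all 1, so H_0 ≅ Z.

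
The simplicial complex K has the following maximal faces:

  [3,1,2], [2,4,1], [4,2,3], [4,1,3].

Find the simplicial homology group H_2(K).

H_2 = Z.

Order the vertices as 1 < 2 < 3 < 4. Listing each simplex with vertices in this order, K has dimension 2 with simplices:

  0-simplices (4): [1], [2], [3], [4]
  1-simplices (6): [1,2], [1,3], [1,4], [2,3], [2,4], [3,4]
  2-simplices (4): [1,2,3], [1,2,4], [1,3,4], [2,3,4]

so the chain groups are C_0 ≅ Z^4, C_1 ≅ Z^6, C_2 ≅ Z^4.

The boundary map ∂_1: C_1 → C_0 is given by ∂[p,q] = [q] − [p]. For instance
  ∂[1,3] = [3] − [1].
As a 4×6 matrix over Z this has rank 3, with invariant factors (1,1,1).

∂_2: C_2 → C_1 sends each 2-simplex [p,q,r] to [q,r] − [p,r] + [p,q]. For instance
  ∂[2,3,4] = [3,4] − [2,4] + [2,3],
  ∂[1,3,4] = [3,4] − [1,4] + [1,3].
The 6×4 boundary matrix has rank 3 and Smith normal form diag(1,1,1).

Reading off H_k = ker ∂_k / im ∂_{k+1}:

  H_2: rank ker ∂_2 − rank ∂_3 = (4 − 3) − 0 = 1, and there is no ∂_3, so H_2 ≅ Z.

(K is a triangulation of the 2-sphere S^2.)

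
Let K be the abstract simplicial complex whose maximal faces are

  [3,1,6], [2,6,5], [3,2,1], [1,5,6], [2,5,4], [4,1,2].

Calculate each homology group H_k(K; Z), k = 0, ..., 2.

H_0 = Z,  H_1 = Z,  H_2 = 0.

Take the total order 1 < 2 < 3 < 4 < 5 < 6 on the vertex set. Then K (dimension 2) consists of the simplices:

  0-simplices (6): [1], [2], [3], [4], [5], [6]
  1-simplices (12): [1,2], [1,3], [1,4], [1,5], [1,6], [2,3], [2,4], [2,5], [2,6], [3,6], [4,5], [5,6]
  2-simplices (6): [1,2,3], [1,2,4], [1,3,6], [1,5,6], [2,4,5], [2,5,6]

so the chain groups are C_0 ≅ Z^6, C_1 ≅ Z^12, C_2 ≅ Z^6.

The boundary map ∂_1: C_1 → C_0 maps an edge to its endpoints' difference, ∂[p,q] = q − p. For instance
  ∂[2,6] = [6] − [2].
The resulting 6×12 matrix has rank 5, and its Smith normal form has invariant factors (1,1,1,1,1).

The boundary map ∂_2: C_2 → C_1 sends each 2-simplex [p,q,r] to [q,r] − [p,r] + [p,q]. For instance
  ∂[2,5,6] = [5,6] − [2,6] + [2,5],
  ∂[2,4,5] = [4,5] − [2,5] + [2,4].
The 12×6 boundary matrix has rank 6 and Smith normal form diag(1,1,1,1,1,1).

From H_k ≅ ker(∂_k) / im(∂_{k+1}) we obtain:

  H_0: rank C_0 − rank ∂_1 = 6 − 5 = 1, and the invariant factors of ∂_1 are all 1, so H_0 ≅ Z.
  H_1: rank ker ∂_1 − rank ∂_2 = (12 − 5) − 6 = 1, and the invariant factors of ∂_2 are all 1, so H_1 ≅ Z.
  H_2: rank ker ∂_2 − rank ∂_3 = (6 − 6) − 0 = 0, and there is no ∂_3, so H_2 ≅ 0.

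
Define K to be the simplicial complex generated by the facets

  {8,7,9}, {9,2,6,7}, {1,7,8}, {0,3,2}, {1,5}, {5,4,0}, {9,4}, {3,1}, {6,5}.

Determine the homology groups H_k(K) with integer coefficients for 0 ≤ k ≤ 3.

H_0 ≅ Z,  H_1 ≅ Z^4,  H_2 = 0,  H_3 = 0.

Order the vertices as 0 < 1 < 2 < 3 < 4 < 5 < 6 < 7 < 8 < 9. Listing each simplex with vertices in this order, K has dimension 3 with simplices:

  0-simplices (10): [0], [1], [2], [3], [4], [5], [6], [7], [8], [9]
  1-simplices (20): [0,2], [0,3], [0,4], [0,5], [1,3], [1,5], [1,7], [1,8], [2,3], [2,6], [2,7], [2,9], [4,5], [4,9], [5,6], [6,7], [6,9], [7,8], [7,9], [8,9]
  2-simplices (8): [0,2,3], [0,4,5], [1,7,8], [2,6,7], [2,6,9], [2,7,9], [6,7,9], [7,8,9]
  3-simplices (1): [2,6,7,9]

giving chain groups C_0 ≅ Z^10, C_1 ≅ Z^20, C_2 ≅ Z^8, C_3 ≅ Z^1.

Boundary ∂_1: C_1 → C_0 sends each edge [p,q] (with p < q) to q − p.
The 10×20 boundary matrix has rank 9 and Smith normal form diag(1,1,1,1,1,1,1,1,1).

∂_2: C_2 → C_1 acts by ∂[p,q,r] = [q,r] − [p,r] + [p,q]. For instance
  ∂[1,7,8] = [7,8] − [1,8] + [1,7],
  ∂[2,7,9] = [7,9] − [2,9] + [2,7].
The 20×8 boundary matrix has rank 7 and Smith normal form diag(1,1,1,1,1,1,1).

The boundary map ∂_3: C_3 → C_2 sends each 3-simplex σ to the alternating sum Σ_i (−1)^i (σ with its i-th vertex removed). For instance
  ∂[2,6,7,9] = [6,7,9] − [2,7,9] + [2,6,9] − [2,6,7].
As a 8×1 matrix over Z this has rank 1, with invariant factors (1).

Reading off H_k = ker ∂_k / im ∂_{k+1}:

  H_0: rank C_0 − rank ∂_1 = 10 − 9 = 1, and the invariant factors of ∂_1 are all 1, so H_0 = Z.
  H_1: rank ker ∂_1 − rank ∂_2 = (20 − 9) − 7 = 4, and the invariant factors of ∂_2 are all 1, so H_1 = Z^4.
  H_2: rank ker ∂_2 − rank ∂_3 = (8 − 7) − 1 = 0, and the invariant factors of ∂_3 are all 1, so H_2 = 0.
  H_3: rank ker ∂_3 − rank ∂_4 = (1 − 1) − 0 = 0, and there is no ∂_4, so H_3 = 0.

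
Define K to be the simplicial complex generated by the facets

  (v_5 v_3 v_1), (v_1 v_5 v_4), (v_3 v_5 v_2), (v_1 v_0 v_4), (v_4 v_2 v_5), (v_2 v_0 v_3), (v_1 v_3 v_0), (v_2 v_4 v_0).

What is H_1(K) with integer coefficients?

H_1 = 0.

Fix the vertex order v_0 < v_1 < v_2 < v_3 < v_4 < v_5 and write every simplex with vertices in increasing order. Then dim K = 2 and the simplices of K are:

  0-simplices (6): [v_0], [v_1], [v_2], [v_3], [v_4], [v_5]
  1-simplices (12): [v_0,v_1], [v_0,v_2], [v_0,v_3], [v_0,v_4], [v_1,v_3], [v_1,v_4], [v_1,v_5], [v_2,v_3], [v_2,v_4], [v_2,v_5], [v_3,v_5], [v_4,v_5]
  2-simplices (8): [v_0,v_1,v_3], [v_0,v_1,v_4], [v_0,v_2,v_3], [v_0,v_2,v_4], [v_1,v_3,v_5], [v_1,v_4,v_5], [v_2,v_3,v_5], [v_2,v_4,v_5]

giving chain groups C_0 ≅ Z^6, C_1 ≅ Z^12, C_2 ≅ Z^8.

The boundary map ∂_1: C_1 → C_0 is given by ∂[p,q] = [q] − [p]. For instance
  ∂[v_0,v_3] = [v_3] − [v_0].
This gives a 6×12 integer matrix of rank 5; reducing to Smith normal form yields diagonal entries (1,1,1,1,1).

∂_2: C_2 → C_1 maps a triangle to the signed sum of its edges. For instance
  ∂[v_1,v_3,v_5] = [v_3,v_5] − [v_1,v_5] + [v_1,v_3],
  ∂[v_0,v_1,v_3] = [v_1,v_3] − [v_0,v_3] + [v_0,v_1].
The 12×8 boundary matrix has rank 7 and Smith normal form diag(1,1,1,1,1,1,1).

Computing H_k = (kernel of ∂_k) / (image of ∂_{k+1}):

  H_1: rank ker ∂_1 − rank ∂_2 = (12 − 5) − 7 = 0, and the invariant factors of ∂_2 are all 1, so H_1 ≅ 0.

(K is a triangulation of the 2-sphere S^2.)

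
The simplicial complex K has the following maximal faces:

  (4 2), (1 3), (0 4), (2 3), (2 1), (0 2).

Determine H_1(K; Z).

H_1 ≅ Z^2.

Take the total order 0 < 1 < 2 < 3 < 4 on the vertex set. Then K (dimension 1) consists of the simplices:

  0-simplices (5): [0], [1], [2], [3], [4]
  1-simplices (6): [0,2], [0,4], [1,2], [1,3], [2,3], [2,4]

giving chain groups C_0 ≅ Z^5, C_1 ≅ Z^6.

The boundary map ∂_1: C_1 → C_0 maps an edge to its endpoints' difference, ∂[p,q] = q − p. For instance
  ∂[2,4] = [4] − [2].
As a 5×6 matrix over Z this has rank 4, with invariant factors (1,1,1,1).

Now H_k = ker ∂_k / im ∂_{k+1}, so:

  H_1: rank ker ∂_1 − rank ∂_2 = (6 − 4) − 0 = 2, and there is no ∂_2, so H_1 ≅ Z^2.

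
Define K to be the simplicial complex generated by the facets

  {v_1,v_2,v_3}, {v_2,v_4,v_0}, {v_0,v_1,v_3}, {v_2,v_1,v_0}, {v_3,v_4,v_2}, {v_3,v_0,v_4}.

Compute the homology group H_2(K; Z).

Fix the vertex order v_0 < v_1 < v_2 < v_3 < v_4 and write every simplex with vertices in increasing order. Then dim K = 2 and the simplices of K are:

  0-simplices (5): [v_0], [v_1], [v_2], [v_3], [v_4]
  1-simplices (9): [v_0,v_1], [v_0,v_2], [v_0,v_3], [v_0,v_4], [v_1,v_2], [v_1,v_3], [v_2,v_3], [v_2,v_4], [v_3,v_4]
  2-simplices (6): [v_0,v_1,v_2], [v_0,v_1,v_3], [v_0,v_2,v_4], [v_0,v_3,v_4], [v_1,v_2,v_3], [v_2,v_3,v_4]

Hence C_0 ≅ Z^5, C_1 ≅ Z^9, C_2 ≅ Z^6.

The boundary map ∂_1: C_1 → C_0 sends each edge [p,q] (with p < q) to q − p. For instance
  ∂[v_0,v_3] = [v_3] − [v_0].
The resulting 5×9 matrix has rank 4, and its Smith normal form has invariant factors (1,1,1,1).

∂_2: C_2 → C_1 acts by ∂[p,q,r] = [q,r] − [p,r] + [p,q]. For instance
  ∂[v_0,v_1,v_2] = [v_1,v_2] − [v_0,v_2] + [v_0,v_1],
  ∂[v_0,v_1,v_3] = [v_1,v_3] − [v_0,v_3] + [v_0,v_1].
The resulting 9×6 matrix has rank 5, and its Smith normal form has invariant factors (1,1,1,1,1).

Now H_k = ker ∂_k / im ∂_{k+1}, so:

  H_2: rank ker ∂_2 − rank ∂_3 = (6 − 5) − 0 = 1, and there is no ∂_3, so H_2 = Z.

(K is a triangulation of the 2-sphere S^2.)

H_2 = Z.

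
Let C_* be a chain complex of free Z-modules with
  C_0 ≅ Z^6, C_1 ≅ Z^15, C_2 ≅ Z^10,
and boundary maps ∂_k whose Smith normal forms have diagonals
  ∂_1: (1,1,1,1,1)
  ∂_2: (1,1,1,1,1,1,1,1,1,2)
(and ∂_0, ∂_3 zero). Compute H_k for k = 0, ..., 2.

H_0: b_0 = 6 − 0 − 5 = 1; torsion from ∂_1 factors > 1: none. So H_0 = Z.
H_1: b_1 = 15 − 5 − 10 = 0; torsion from ∂_2 factors > 1: [2]. So H_1 = Z_2.
H_2: b_2 = 10 − 10 − 0 = 0; torsion from ∂_3 factors > 1: none. So H_2 = 0.

H_0 = Z,  H_1 = Z_2,  H_2 = 0.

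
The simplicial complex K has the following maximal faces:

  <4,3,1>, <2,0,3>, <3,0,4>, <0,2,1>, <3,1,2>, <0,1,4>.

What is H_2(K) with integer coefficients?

H_2 ≅ Z.

Order the vertices as 0 < 1 < 2 < 3 < 4. Listing each simplex with vertices in this order, K has dimension 2 with simplices:

  0-simplices (5): [0], [1], [2], [3], [4]
  1-simplices (9): [0,1], [0,2], [0,3], [0,4], [1,2], [1,3], [1,4], [2,3], [3,4]
  2-simplices (6): [0,1,2], [0,1,4], [0,2,3], [0,3,4], [1,2,3], [1,3,4]

Hence C_0 ≅ Z^5, C_1 ≅ Z^9, C_2 ≅ Z^6.

The boundary map ∂_1: C_1 → C_0 maps an edge to its endpoints' difference, ∂[p,q] = q − p.
The 5×9 boundary matrix has rank 4 and Smith normal form diag(1,1,1,1).

∂_2: C_2 → C_1 maps a triangle to the signed sum of its edges. For instance
  ∂[1,3,4] = [3,4] − [1,4] + [1,3],
  ∂[0,1,4] = [1,4] − [0,4] + [0,1].
The resulting 9×6 matrix has rank 5, and its Smith normal form has invariant factors (1,1,1,1,1).

Now H_k = ker ∂_k / im ∂_{k+1}, so:

  H_2: rank ker ∂_2 − rank ∂_3 = (6 − 5) − 0 = 1, and there is no ∂_3, so H_2 = Z.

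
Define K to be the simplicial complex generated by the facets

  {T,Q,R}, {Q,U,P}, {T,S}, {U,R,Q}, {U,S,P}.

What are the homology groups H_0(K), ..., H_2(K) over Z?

H_0 = Z,  H_1 = Z,  H_2 = 0.

Fix the vertex order P < Q < R < S < T < U and write every simplex with vertices in increasing order. Then dim K = 2 and the simplices of K are:

  0-simplices (6): P, Q, R, S, T, U
  1-simplices (10): PQ, PS, PU, QR, QT, QU, RT, RU, ST, SU
  2-simplices (4): PQU, PSU, QRT, QRU

giving chain groups C_0 ≅ Z^6, C_1 ≅ Z^10, C_2 ≅ Z^4.

The boundary map ∂_1: C_1 → C_0 sends each edge [p,q] (with p < q) to q − p. For instance
  ∂RT = T − R.
The 6×10 boundary matrix has rank 5 and Smith normal form diag(1,1,1,1,1).

∂_2: C_2 → C_1 maps a triangle to the signed sum of its edges. For instance
  ∂PQU = QU − PU + PQ,
  ∂QRU = RU − QU + QR.
As a 10×4 matrix over Z this has rank 4, with invariant factors (1,1,1,1).

Reading off H_k = ker ∂_k / im ∂_{k+1}:

  H_0: rank C_0 − rank ∂_1 = 6 − 5 = 1, and the invariant factors of ∂_1 are all 1, so H_0 = Z.
  H_1: rank ker ∂_1 − rank ∂_2 = (10 − 5) − 4 = 1, and the invariant factors of ∂_2 are all 1, so H_1 = Z.
  H_2: rank ker ∂_2 − rank ∂_3 = (4 − 4) − 0 = 0, and there is no ∂_3, so H_2 = 0.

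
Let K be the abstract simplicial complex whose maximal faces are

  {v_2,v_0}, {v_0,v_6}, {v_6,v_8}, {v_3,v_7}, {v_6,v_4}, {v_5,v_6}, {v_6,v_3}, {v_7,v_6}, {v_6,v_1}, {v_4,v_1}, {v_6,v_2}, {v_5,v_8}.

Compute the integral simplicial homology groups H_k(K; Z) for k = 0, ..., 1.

Take the total order v_0 < v_1 < v_2 < v_3 < v_4 < v_5 < v_6 < v_7 < v_8 on the vertex set. Then K (dimension 1) consists of the simplices:

  0-simplices (9): [v_0], [v_1], [v_2], [v_3], [v_4], [v_5], [v_6], [v_7], [v_8]
  1-simplices (12): [v_0,v_2], [v_0,v_6], [v_1,v_4], [v_1,v_6], [v_2,v_6], [v_3,v_6], [v_3,v_7], [v_4,v_6], [v_5,v_6], [v_5,v_8], [v_6,v_7], [v_6,v_8]

so the chain groups are C_0 ≅ Z^9, C_1 ≅ Z^12.

The boundary map ∂_1: C_1 → C_0 sends each edge [p,q] (with p < q) to q − p. For instance
  ∂[v_1,v_4] = [v_4] − [v_1].
As a 9×12 matrix over Z this has rank 8, with invariant factors (1,1,1,1,1,1,1,1).

From H_k ≅ ker(∂_k) / im(∂_{k+1}) we obtain:

  H_0: rank C_0 − rank ∂_1 = 9 − 8 = 1, and the invariant factors of ∂_1 are all 1, so H_0 = Z.
  H_1: rank ker ∂_1 − rank ∂_2 = (12 − 8) − 0 = 4, and there is no ∂_2, so H_1 = Z^4.

As a check, the Euler characteristic is 9 − 12 = -3, which agrees with 1 − 4 = -3.

H_0 ≅ Z,  H_1 ≅ Z^4.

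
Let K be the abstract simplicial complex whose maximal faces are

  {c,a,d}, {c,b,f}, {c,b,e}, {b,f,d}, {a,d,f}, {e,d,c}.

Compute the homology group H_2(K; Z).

H_2 ≅ 0.

Take the total order a < b < c < d < e < f on the vertex set. Then K (dimension 2) consists of the simplices:

  0-simplices (6): a, b, c, d, e, f
  1-simplices (12): ac, ad, af, bc, bd, be, bf, cd, ce, cf, de, df
  2-simplices (6): acd, adf, bce, bcf, bdf, cde

Hence C_0 ≅ Z^6, C_1 ≅ Z^12, C_2 ≅ Z^6.

Boundary ∂_1: C_1 → C_0 maps an edge to its endpoints' difference, ∂[p,q] = q − p. For instance
  ∂ce = e − c.
As a 6×12 matrix over Z this has rank 5, with invariant factors (1,1,1,1,1).

Boundary ∂_2: C_2 → C_1 maps a triangle to the signed sum of its edges. For instance
  ∂adf = df − af + ad,
  ∂bcf = cf − bf + bc.
The resulting 12×6 matrix has rank 6, and its Smith normal form has invariant factors (1,1,1,1,1,1).

From H_k ≅ ker(∂_k) / im(∂_{k+1}) we obtain:

  H_2: rank ker ∂_2 − rank ∂_3 = (6 − 6) − 0 = 0, and there is no ∂_3, so H_2 = 0.

(K is a triangulation of the cylinder S^1 x I.)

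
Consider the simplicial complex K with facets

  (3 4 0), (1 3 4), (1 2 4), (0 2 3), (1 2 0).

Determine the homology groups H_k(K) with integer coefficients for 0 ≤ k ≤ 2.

H_0 = Z,  H_1 = Z,  H_2 = 0.

Take the total order 0 < 1 < 2 < 3 < 4 on the vertex set. Then K (dimension 2) consists of the simplices:

  0-simplices (5): [0], [1], [2], [3], [4]
  1-simplices (10): [0,1], [0,2], [0,3], [0,4], [1,2], [1,3], [1,4], [2,3], [2,4], [3,4]
  2-simplices (5): [0,1,2], [0,2,3], [0,3,4], [1,2,4], [1,3,4]

so the chain groups are C_0 ≅ Z^5, C_1 ≅ Z^10, C_2 ≅ Z^5.

Boundary ∂_1: C_1 → C_0 maps an edge to its endpoints' difference, ∂[p,q] = q − p. For instance
  ∂[3,4] = [4] − [3].
This gives a 5×10 integer matrix of rank 4; reducing to Smith normal form yields diagonal entries (1,1,1,1).

∂_2: C_2 → C_1 maps a triangle to the signed sum of its edges. For instance
  ∂[1,3,4] = [3,4] − [1,4] + [1,3],
  ∂[0,2,3] = [2,3] − [0,3] + [0,2].
This gives a 10×5 integer matrix of rank 5; reducing to Smith normal form yields diagonal entries (1,1,1,1,1).

Reading off H_k = ker ∂_k / im ∂_{k+1}:

  H_0: rank C_0 − rank ∂_1 = 5 − 4 = 1, and the invariant factors of ∂_1 are all 1, so H_0 = Z.
  H_1: rank ker ∂_1 − rank ∂_2 = (10 − 4) − 5 = 1, and the invariant factors of ∂_2 are all 1, so H_1 = Z.
  H_2: rank ker ∂_2 − rank ∂_3 = (5 − 5) − 0 = 0, and there is no ∂_3, so H_2 = 0.

As a check, the Euler characteristic is 5 − 10 + 5 = 0, which agrees with 1 − 1 + 0 = 0.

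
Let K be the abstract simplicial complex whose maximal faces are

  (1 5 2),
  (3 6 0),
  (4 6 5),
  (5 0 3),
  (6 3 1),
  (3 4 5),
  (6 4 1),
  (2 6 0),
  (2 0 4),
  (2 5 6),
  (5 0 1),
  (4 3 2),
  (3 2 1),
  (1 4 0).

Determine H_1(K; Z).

Fix the vertex order 0 < 1 < 2 < 3 < 4 < 5 < 6 and write every simplex with vertices in increasing order. Then dim K = 2 and the simplices of K are:

  0-simplices (7): [0], [1], [2], [3], [4], [5], [6]
  1-simplices (21): [0,1], [0,2], [0,3], [0,4], [0,5], [0,6], [1,2], [1,3], [1,4], [1,5], [1,6], [2,3], [2,4], [2,5], [2,6], [3,4], [3,5], [3,6], [4,5], [4,6], [5,6]
  2-simplices (14): [0,1,4], [0,1,5], [0,2,4], [0,2,6], [0,3,5], [0,3,6], [1,2,3], [1,2,5], [1,3,6], [1,4,6], [2,3,4], [2,5,6], [3,4,5], [4,5,6]

so the chain groups are C_0 ≅ Z^7, C_1 ≅ Z^21, C_2 ≅ Z^14.

Boundary ∂_1: C_1 → C_0 sends each edge [p,q] (with p < q) to q − p. For instance
  ∂[5,6] = [6] − [5].
The resulting 7×21 matrix has rank 6, and its Smith normal form has invariant factors (1,1,1,1,1,1).

Boundary ∂_2: C_2 → C_1 sends each 2-simplex [p,q,r] to [q,r] − [p,r] + [p,q]. For instance
  ∂[1,2,3] = [2,3] − [1,3] + [1,2],
  ∂[0,2,6] = [2,6] − [0,6] + [0,2].
The 21×14 boundary matrix has rank 13 and Smith normal form diag(1,1,1,1,1,1,1,1,1,1,1,1,1).

Now H_k = ker ∂_k / im ∂_{k+1}, so:

  H_1: rank ker ∂_1 − rank ∂_2 = (21 − 6) − 13 = 2, and the invariant factors of ∂_2 are all 1, so H_1 ≅ Z^2.

H_1 ≅ Z^2.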